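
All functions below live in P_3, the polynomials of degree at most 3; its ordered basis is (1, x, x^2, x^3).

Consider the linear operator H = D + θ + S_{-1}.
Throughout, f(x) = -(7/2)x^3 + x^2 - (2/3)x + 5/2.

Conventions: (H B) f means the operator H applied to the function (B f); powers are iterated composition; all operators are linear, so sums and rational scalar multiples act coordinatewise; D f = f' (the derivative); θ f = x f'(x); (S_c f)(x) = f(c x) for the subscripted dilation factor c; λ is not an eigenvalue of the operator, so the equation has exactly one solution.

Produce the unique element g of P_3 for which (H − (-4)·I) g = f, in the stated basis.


the image equals g(x) = -(7/12)x^3 + (11/28)x^2 - (61/168)x + 481/840

write g with unknown coordinates in the stated basis and equate coefficients in (H − (-4)·I) g = f
solving from the highest basis element down gives g = -(7/12)x^3 + (11/28)x^2 - (61/168)x + 481/840
check: H g = -(7/6)x^3 - (4/7)x^2 + (11/14)x + 22/105
so H g − (-4)·g = -(7/2)x^3 + x^2 - (2/3)x + 5/2 = f ✓


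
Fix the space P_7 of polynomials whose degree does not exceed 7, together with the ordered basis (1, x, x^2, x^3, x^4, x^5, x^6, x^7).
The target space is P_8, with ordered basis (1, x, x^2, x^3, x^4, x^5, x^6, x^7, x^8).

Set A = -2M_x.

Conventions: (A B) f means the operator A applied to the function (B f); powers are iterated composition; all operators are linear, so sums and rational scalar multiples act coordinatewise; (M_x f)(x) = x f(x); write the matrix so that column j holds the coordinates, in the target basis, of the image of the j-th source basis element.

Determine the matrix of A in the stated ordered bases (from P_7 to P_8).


image of 1: -2x
image of x: -2x^2
image of x^2: -2x^3
image of x^3: -2x^4
image of x^4: -2x^5
image of x^5: -2x^6
image of x^6: -2x^7
image of x^7: -2x^8
each image's coordinates form column j of the matrix

the matrix is [[0, 0, 0, 0, 0, 0, 0, 0]; [-2, 0, 0, 0, 0, 0, 0, 0]; [0, -2, 0, 0, 0, 0, 0, 0]; [0, 0, -2, 0, 0, 0, 0, 0]; [0, 0, 0, -2, 0, 0, 0, 0]; [0, 0, 0, 0, -2, 0, 0, 0]; [0, 0, 0, 0, 0, -2, 0, 0]; [0, 0, 0, 0, 0, 0, -2, 0]; [0, 0, 0, 0, 0, 0, 0, -2]] (rows listed top to bottom)


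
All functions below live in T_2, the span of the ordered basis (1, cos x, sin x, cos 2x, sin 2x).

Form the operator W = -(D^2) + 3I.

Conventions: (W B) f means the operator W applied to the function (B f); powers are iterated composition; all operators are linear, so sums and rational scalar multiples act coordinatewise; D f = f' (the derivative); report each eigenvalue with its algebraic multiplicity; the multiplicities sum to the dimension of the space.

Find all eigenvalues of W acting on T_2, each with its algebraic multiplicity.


image of 1: 3
image of cos x: 4cos x
image of sin x: 4sin x
image of cos 2x: 7cos 2x
image of sin 2x: 7sin 2x
the matrix is diagonal; its diagonal is (3, 4, 4, 7, 7)
for a triangular matrix the eigenvalues are the diagonal entries, with algebraic multiplicity their repetition count

λ = 3 (multiplicity 1), λ = 4 (multiplicity 2), λ = 7 (multiplicity 2)


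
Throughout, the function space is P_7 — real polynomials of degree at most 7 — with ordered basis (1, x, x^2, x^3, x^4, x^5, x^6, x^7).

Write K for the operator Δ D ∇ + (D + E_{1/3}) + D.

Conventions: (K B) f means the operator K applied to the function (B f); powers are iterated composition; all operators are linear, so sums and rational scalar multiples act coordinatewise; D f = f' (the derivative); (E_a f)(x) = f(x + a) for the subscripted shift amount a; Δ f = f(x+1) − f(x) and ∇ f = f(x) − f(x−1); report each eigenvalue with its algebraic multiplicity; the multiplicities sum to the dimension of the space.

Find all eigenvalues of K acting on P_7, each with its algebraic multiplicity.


λ = 1 (multiplicity 8)

image of 1: 1
image of x: x + 7/3
image of x^2: x^2 + (14/3)x + 1/9
image of x^3: x^3 + 7x^2 + (1/3)x + 163/27
image of x^4: x^4 + (28/3)x^3 + (2/3)x^2 + (652/27)x + 1/81
image of x^5: x^5 + (35/3)x^4 + (10/9)x^3 + (1630/27)x^2 + (5/81)x + 2431/243
image of x^6: x^6 + 14x^5 + (5/3)x^4 + (3260/27)x^3 + (5/27)x^2 + (4862/81)x + 1/729
image of x^7: x^7 + (49/3)x^6 + (7/3)x^5 + (5705/27)x^4 + (35/81)x^3 + (17017/81)x^2 + (7/729)x + 30619/2187
the matrix is upper triangular; its diagonal is (1, 1, 1, 1, 1, 1, 1, 1)
for a triangular matrix the eigenvalues are the diagonal entries, with algebraic multiplicity their repetition count


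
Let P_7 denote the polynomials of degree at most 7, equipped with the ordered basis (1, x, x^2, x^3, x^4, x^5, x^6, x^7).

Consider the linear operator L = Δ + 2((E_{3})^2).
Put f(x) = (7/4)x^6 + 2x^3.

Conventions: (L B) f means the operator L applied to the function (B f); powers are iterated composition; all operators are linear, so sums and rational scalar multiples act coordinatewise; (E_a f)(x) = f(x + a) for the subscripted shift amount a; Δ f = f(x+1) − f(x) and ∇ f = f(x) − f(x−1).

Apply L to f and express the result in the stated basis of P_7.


Δ f = (21/2)x^5 + (105/4)x^4 + 35x^3 + (129/4)x^2 + (33/2)x + 15/4
E_{3} f = (7/4)x^6 + (63/2)x^5 + (945/4)x^4 + 947x^3 + (8577/4)x^2 + (5211/2)x + 5319/4
E_{3} E_{3} f = (7/4)x^6 + 63x^5 + 945x^4 + 7562x^3 + 34056x^2 + 81864x + 82080
(2((E_{3})^2)) f = (7/2)x^6 + 126x^5 + 1890x^4 + 15124x^3 + 68112x^2 + 163728x + 164160
(Δ + 2((E_{3})^2)) f = (7/2)x^6 + (273/2)x^5 + (7665/4)x^4 + 15159x^3 + (272577/4)x^2 + (327489/2)x + 656655/4

g(x) = (7/2)x^6 + (273/2)x^5 + (7665/4)x^4 + 15159x^3 + (272577/4)x^2 + (327489/2)x + 656655/4


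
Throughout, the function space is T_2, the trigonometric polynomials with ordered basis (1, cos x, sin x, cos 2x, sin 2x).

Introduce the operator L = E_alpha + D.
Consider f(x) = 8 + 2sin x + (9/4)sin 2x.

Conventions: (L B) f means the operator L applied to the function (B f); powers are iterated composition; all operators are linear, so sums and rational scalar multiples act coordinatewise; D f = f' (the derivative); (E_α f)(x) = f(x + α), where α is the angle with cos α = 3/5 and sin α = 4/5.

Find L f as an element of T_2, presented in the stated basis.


g(x) = 8 + (18/5)cos x + (6/5)sin x + (333/50)cos 2x - (63/100)sin 2x

E_alpha f = 8 + (8/5)cos x + (6/5)sin x + (54/25)cos 2x - (63/100)sin 2x
D f = 2cos x + (9/2)cos 2x
(E_alpha + D) f = 8 + (18/5)cos x + (6/5)sin x + (333/50)cos 2x - (63/100)sin 2x


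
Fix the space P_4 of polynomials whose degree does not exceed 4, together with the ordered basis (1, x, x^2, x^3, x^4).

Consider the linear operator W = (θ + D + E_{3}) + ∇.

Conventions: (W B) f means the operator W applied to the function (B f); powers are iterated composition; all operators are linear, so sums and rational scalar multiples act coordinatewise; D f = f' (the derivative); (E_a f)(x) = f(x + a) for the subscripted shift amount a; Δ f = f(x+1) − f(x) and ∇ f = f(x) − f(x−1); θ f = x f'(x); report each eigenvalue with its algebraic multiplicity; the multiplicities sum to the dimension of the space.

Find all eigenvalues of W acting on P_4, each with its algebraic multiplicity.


image of 1: 1
image of x: 2x + 5
image of x^2: 3x^2 + 10x + 8
image of x^3: 4x^3 + 15x^2 + 24x + 28
image of x^4: 5x^4 + 20x^3 + 48x^2 + 112x + 80
the matrix is upper triangular; its diagonal is (1, 2, 3, 4, 5)
for a triangular matrix the eigenvalues are the diagonal entries, with algebraic multiplicity their repetition count

λ = 1 (multiplicity 1), λ = 2 (multiplicity 1), λ = 3 (multiplicity 1), λ = 4 (multiplicity 1), λ = 5 (multiplicity 1)


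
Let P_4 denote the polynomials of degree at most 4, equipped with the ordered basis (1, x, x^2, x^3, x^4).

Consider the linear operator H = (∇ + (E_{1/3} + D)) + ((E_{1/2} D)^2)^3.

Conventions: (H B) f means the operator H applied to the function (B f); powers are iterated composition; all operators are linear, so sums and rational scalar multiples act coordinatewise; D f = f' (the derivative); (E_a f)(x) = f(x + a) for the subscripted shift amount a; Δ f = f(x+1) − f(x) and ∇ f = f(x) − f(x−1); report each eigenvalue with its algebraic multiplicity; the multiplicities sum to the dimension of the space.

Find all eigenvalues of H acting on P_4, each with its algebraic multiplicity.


image of 1: 1
image of x: x + 7/3
image of x^2: x^2 + (14/3)x - 8/9
image of x^3: x^3 + 7x^2 - (8/3)x + 28/27
image of x^4: x^4 + (28/3)x^3 - (16/3)x^2 + (112/27)x - 80/81
the matrix is upper triangular; its diagonal is (1, 1, 1, 1, 1)
for a triangular matrix the eigenvalues are the diagonal entries, with algebraic multiplicity their repetition count

λ = 1 (multiplicity 5)


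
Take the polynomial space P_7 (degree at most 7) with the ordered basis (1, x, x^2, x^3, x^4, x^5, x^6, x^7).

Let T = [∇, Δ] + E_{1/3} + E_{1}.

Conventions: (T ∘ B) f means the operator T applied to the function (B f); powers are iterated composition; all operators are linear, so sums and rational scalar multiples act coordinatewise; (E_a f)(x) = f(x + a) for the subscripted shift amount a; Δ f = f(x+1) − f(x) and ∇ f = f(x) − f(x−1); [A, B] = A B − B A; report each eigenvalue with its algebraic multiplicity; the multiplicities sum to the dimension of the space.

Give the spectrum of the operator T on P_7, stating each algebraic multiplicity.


image of 1: 2
image of x: 2x + 4/3
image of x^2: 2x^2 + (8/3)x + 10/9
image of x^3: 2x^3 + 4x^2 + (10/3)x + 28/27
image of x^4: 2x^4 + (16/3)x^3 + (20/3)x^2 + (112/27)x + 82/81
image of x^5: 2x^5 + (20/3)x^4 + (100/9)x^3 + (280/27)x^2 + (410/81)x + 244/243
image of x^6: 2x^6 + 8x^5 + (50/3)x^4 + (560/27)x^3 + (410/27)x^2 + (488/81)x + 730/729
image of x^7: 2x^7 + (28/3)x^6 + (70/3)x^5 + (980/27)x^4 + (2870/81)x^3 + (1708/81)x^2 + (5110/729)x + 2188/2187
the matrix is upper triangular; its diagonal is (2, 2, 2, 2, 2, 2, 2, 2)
for a triangular matrix the eigenvalues are the diagonal entries, with algebraic multiplicity their repetition count

λ = 2 (multiplicity 8)


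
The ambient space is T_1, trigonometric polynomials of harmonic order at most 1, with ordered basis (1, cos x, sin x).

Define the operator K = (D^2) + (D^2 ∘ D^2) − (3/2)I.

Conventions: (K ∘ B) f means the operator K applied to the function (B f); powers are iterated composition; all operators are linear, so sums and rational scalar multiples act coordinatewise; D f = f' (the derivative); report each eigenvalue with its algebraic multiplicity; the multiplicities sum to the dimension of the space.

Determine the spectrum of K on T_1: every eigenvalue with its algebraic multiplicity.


λ = -3/2 (multiplicity 3)

image of 1: -3/2
image of cos x: -(3/2)cos x
image of sin x: -(3/2)sin x
the matrix is diagonal; its diagonal is (-3/2, -3/2, -3/2)
for a triangular matrix the eigenvalues are the diagonal entries, with algebraic multiplicity their repetition count


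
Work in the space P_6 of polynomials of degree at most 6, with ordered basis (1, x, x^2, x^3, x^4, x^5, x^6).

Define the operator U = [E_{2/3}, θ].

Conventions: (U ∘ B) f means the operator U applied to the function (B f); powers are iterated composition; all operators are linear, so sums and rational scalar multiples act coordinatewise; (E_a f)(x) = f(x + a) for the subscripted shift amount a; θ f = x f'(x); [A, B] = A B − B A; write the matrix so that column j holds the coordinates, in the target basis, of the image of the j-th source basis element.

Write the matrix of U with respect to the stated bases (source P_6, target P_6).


image of 1: 0
image of x: 2/3
image of x^2: (4/3)x + 8/9
image of x^3: 2x^2 + (8/3)x + 8/9
image of x^4: (8/3)x^3 + (16/3)x^2 + (32/9)x + 64/81
image of x^5: (10/3)x^4 + (80/9)x^3 + (80/9)x^2 + (320/81)x + 160/243
image of x^6: 4x^5 + (40/3)x^4 + (160/9)x^3 + (320/27)x^2 + (320/81)x + 128/243
each image's coordinates form column j of the matrix

the matrix is [[0, 2/3, 8/9, 8/9, 64/81, 160/243, 128/243]; [0, 0, 4/3, 8/3, 32/9, 320/81, 320/81]; [0, 0, 0, 2, 16/3, 80/9, 320/27]; [0, 0, 0, 0, 8/3, 80/9, 160/9]; [0, 0, 0, 0, 0, 10/3, 40/3]; [0, 0, 0, 0, 0, 0, 4]; [0, 0, 0, 0, 0, 0, 0]] (rows listed top to bottom)


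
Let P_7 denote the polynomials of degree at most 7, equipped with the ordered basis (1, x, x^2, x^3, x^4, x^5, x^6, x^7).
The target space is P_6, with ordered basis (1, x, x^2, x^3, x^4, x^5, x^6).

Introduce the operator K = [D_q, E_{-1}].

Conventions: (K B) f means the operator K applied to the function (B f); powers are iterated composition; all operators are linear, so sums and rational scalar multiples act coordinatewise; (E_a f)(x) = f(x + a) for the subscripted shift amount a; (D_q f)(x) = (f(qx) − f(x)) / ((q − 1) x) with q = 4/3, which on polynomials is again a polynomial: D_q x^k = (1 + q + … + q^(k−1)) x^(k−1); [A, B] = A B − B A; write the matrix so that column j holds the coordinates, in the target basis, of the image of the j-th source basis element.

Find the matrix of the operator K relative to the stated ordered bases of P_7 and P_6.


image of 1: 0
image of x: 0
image of x^2: 1/3
image of x^3: (11/9)x - 10/9
image of x^4: 3x^2 - (49/9)x + 67/27
image of x^5: (499/81)x^3 - (452/27)x^2 + (1234/81)x - 376/81
image of x^6: (2777/243)x^4 - (10045/243)x^3 + (13690/243)x^2 - (8330/243)x + 1909/243
image of x^7: (4825/243)x^5 - (21782/243)x^4 + (118565/729)x^3 - (36020/243)x^2 + (16487/243)x - 9094/729
each image's coordinates form column j of the matrix

the matrix is [[0, 0, 1/3, -10/9, 67/27, -376/81, 1909/243, -9094/729]; [0, 0, 0, 11/9, -49/9, 1234/81, -8330/243, 16487/243]; [0, 0, 0, 0, 3, -452/27, 13690/243, -36020/243]; [0, 0, 0, 0, 0, 499/81, -10045/243, 118565/729]; [0, 0, 0, 0, 0, 0, 2777/243, -21782/243]; [0, 0, 0, 0, 0, 0, 0, 4825/243]; [0, 0, 0, 0, 0, 0, 0, 0]] (rows listed top to bottom)


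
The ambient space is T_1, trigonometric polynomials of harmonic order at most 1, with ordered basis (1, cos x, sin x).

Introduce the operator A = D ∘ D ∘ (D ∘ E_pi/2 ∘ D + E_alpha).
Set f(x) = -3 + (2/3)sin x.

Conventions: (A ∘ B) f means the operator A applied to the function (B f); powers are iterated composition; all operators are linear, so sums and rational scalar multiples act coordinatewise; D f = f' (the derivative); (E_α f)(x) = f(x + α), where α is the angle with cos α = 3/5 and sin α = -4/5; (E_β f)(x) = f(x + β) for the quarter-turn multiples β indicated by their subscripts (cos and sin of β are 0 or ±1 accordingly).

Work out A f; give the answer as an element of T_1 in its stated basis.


D f = (2/3)cos x
E_pi/2 D f = -(2/3)sin x
D E_pi/2 D f = -(2/3)cos x
E_alpha f = -3 - (8/15)cos x + (2/5)sin x
(D ∘ E_pi/2 ∘ D + E_alpha) f = -3 - (6/5)cos x + (2/5)sin x
D (D ∘ E_pi/2 ∘ D + E_alpha) f = (2/5)cos x + (6/5)sin x
D D (D ∘ E_pi/2 ∘ D + E_alpha) f = (6/5)cos x - (2/5)sin x

the image equals g(x) = (6/5)cos x - (2/5)sin x


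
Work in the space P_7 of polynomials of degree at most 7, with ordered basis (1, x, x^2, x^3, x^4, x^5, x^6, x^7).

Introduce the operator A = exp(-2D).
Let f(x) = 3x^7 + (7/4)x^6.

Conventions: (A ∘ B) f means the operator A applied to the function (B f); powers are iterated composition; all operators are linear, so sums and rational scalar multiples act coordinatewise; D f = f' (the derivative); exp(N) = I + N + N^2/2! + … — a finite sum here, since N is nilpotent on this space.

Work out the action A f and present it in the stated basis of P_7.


the image equals g(x) = 3x^7 - (161/4)x^6 + 231x^5 - 735x^4 + 1400x^3 - 1596x^2 + 1008x - 272

order-1 term: -42x^6 - 21x^5
order-2 term: 252x^5 + 105x^4
order-3 term: -840x^4 - 280x^3
order-4 term: 1680x^3 + 420x^2
order-5 term: -2016x^2 - 336x
order-6 term: 1344x + 112
order-7 term: -384
the series for exp(-2D) f terminates at order 7
exp(-2D) f = 3x^7 - (161/4)x^6 + 231x^5 - 735x^4 + 1400x^3 - 1596x^2 + 1008x - 272


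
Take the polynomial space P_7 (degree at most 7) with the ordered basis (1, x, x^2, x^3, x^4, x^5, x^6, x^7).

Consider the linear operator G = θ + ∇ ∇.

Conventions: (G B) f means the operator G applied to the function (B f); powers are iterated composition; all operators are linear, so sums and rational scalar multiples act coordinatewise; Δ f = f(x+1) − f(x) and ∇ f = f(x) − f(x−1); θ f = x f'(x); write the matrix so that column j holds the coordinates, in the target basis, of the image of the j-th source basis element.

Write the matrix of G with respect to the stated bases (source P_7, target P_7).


the matrix is [[0, 0, 2, -6, 14, -30, 62, -126]; [0, 1, 0, 6, -24, 70, -180, 434]; [0, 0, 2, 0, 12, -60, 210, -630]; [0, 0, 0, 3, 0, 20, -120, 490]; [0, 0, 0, 0, 4, 0, 30, -210]; [0, 0, 0, 0, 0, 5, 0, 42]; [0, 0, 0, 0, 0, 0, 6, 0]; [0, 0, 0, 0, 0, 0, 0, 7]] (rows listed top to bottom)

image of 1: 0
image of x: x
image of x^2: 2x^2 + 2
image of x^3: 3x^3 + 6x - 6
image of x^4: 4x^4 + 12x^2 - 24x + 14
image of x^5: 5x^5 + 20x^3 - 60x^2 + 70x - 30
image of x^6: 6x^6 + 30x^4 - 120x^3 + 210x^2 - 180x + 62
image of x^7: 7x^7 + 42x^5 - 210x^4 + 490x^3 - 630x^2 + 434x - 126
each image's coordinates form column j of the matrix


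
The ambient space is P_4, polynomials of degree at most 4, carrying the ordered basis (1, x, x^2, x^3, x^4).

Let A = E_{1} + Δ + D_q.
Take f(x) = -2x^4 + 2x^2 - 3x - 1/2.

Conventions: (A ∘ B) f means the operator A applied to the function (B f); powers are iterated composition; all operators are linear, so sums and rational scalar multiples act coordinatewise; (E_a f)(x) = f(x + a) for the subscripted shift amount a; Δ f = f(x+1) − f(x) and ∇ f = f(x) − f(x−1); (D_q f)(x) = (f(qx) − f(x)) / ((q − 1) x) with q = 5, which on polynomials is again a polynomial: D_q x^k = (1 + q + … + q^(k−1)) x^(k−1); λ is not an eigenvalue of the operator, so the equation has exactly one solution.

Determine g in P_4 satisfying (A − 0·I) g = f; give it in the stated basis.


the result is g(x) = -2x^4 + 328x^3 - 12110x^2 + 119145x - 667735/2

write g with unknown coordinates in the stated basis and equate coefficients in (A − 0·I) g = f
solving from the highest basis element down gives g = -2x^4 + 328x^3 - 12110x^2 + 119145x - 667735/2
check: A g = -2x^4 + 2x^2 - 3x - 1/2
so A g − 0·g = -2x^4 + 2x^2 - 3x - 1/2 = f ✓


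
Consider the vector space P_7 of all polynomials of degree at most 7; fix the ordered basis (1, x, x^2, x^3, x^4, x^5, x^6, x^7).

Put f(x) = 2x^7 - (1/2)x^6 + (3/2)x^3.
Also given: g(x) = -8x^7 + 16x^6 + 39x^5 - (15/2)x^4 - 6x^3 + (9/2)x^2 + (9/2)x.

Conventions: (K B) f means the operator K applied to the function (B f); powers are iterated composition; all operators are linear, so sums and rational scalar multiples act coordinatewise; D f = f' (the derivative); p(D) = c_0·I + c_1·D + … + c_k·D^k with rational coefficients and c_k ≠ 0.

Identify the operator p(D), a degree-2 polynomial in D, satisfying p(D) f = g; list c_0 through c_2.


p(D) = -4·I + D + (1/2)·D^2, i.e. c_0 = -4, c_1 = 1, c_2 = 1/2

D^0 f = 2x^7 - (1/2)x^6 + (3/2)x^3
D^1 f = 14x^6 - 3x^5 + (9/2)x^2
D^2 f = 84x^5 - 15x^4 + 9x
matching coefficients of g against c_0 f + c_1 Df + … from the top degree down determines the c_i
solution: c_0 = -4, c_1 = 1, c_2 = 1/2


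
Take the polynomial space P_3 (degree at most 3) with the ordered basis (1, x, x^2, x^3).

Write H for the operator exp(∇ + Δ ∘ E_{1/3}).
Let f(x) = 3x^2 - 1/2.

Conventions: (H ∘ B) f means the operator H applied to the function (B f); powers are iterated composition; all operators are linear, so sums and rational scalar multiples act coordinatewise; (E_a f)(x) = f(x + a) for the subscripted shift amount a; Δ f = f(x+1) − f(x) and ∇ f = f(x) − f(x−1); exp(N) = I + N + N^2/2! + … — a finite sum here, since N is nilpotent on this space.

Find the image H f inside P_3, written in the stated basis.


the image equals g(x) = 3x^2 + 12x + 27/2

order-1 term: 12x + 2
order-2 term: 12
the series for exp(∇ + Δ ∘ E_{1/3}) f terminates at order 2
exp(∇ + Δ ∘ E_{1/3}) f = 3x^2 + 12x + 27/2


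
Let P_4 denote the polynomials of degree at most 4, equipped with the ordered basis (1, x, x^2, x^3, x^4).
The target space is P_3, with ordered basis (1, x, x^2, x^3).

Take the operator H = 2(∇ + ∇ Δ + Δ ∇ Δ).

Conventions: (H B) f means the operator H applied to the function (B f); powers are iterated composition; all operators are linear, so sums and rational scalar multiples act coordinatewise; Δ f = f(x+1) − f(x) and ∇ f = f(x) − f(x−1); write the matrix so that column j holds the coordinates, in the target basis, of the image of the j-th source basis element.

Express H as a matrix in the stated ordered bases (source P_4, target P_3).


the matrix is [[0, 2, 2, 14, 26]; [0, 0, 4, 6, 56]; [0, 0, 0, 6, 12]; [0, 0, 0, 0, 8]] (rows listed top to bottom)

image of 1: 0
image of x: 2
image of x^2: 4x + 2
image of x^3: 6x^2 + 6x + 14
image of x^4: 8x^3 + 12x^2 + 56x + 26
each image's coordinates form column j of the matrix


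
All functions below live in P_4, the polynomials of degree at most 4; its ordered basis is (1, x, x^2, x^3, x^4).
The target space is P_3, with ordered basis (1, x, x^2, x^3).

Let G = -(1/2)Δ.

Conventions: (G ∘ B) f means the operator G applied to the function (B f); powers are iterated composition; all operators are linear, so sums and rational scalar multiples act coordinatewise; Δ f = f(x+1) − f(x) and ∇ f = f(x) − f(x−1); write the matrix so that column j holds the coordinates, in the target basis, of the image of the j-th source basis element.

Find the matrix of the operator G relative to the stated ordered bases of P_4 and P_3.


the matrix is [[0, -1/2, -1/2, -1/2, -1/2]; [0, 0, -1, -3/2, -2]; [0, 0, 0, -3/2, -3]; [0, 0, 0, 0, -2]] (rows listed top to bottom)

image of 1: 0
image of x: -1/2
image of x^2: -x - 1/2
image of x^3: -(3/2)x^2 - (3/2)x - 1/2
image of x^4: -2x^3 - 3x^2 - 2x - 1/2
each image's coordinates form column j of the matrix


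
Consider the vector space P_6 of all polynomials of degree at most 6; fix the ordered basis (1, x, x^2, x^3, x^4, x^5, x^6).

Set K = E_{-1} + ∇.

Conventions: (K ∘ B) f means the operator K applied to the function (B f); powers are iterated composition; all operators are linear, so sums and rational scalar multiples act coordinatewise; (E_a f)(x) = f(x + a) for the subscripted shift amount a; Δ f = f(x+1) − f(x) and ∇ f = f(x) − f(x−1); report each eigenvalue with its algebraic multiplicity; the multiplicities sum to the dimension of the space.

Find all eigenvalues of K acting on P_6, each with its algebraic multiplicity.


image of 1: 1
image of x: x
image of x^2: x^2
image of x^3: x^3
image of x^4: x^4
image of x^5: x^5
image of x^6: x^6
the matrix is upper triangular; its diagonal is (1, 1, 1, 1, 1, 1, 1)
for a triangular matrix the eigenvalues are the diagonal entries, with algebraic multiplicity their repetition count

λ = 1 (multiplicity 7)


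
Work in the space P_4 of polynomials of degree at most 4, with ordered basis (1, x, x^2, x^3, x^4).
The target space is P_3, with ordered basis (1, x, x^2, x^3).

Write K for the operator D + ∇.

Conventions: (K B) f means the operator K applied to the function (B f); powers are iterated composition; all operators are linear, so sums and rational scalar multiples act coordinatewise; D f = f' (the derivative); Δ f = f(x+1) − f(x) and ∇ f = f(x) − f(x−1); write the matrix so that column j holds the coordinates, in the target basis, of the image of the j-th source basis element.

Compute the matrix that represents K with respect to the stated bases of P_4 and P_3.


image of 1: 0
image of x: 2
image of x^2: 4x - 1
image of x^3: 6x^2 - 3x + 1
image of x^4: 8x^3 - 6x^2 + 4x - 1
each image's coordinates form column j of the matrix

the matrix is [[0, 2, -1, 1, -1]; [0, 0, 4, -3, 4]; [0, 0, 0, 6, -6]; [0, 0, 0, 0, 8]] (rows listed top to bottom)


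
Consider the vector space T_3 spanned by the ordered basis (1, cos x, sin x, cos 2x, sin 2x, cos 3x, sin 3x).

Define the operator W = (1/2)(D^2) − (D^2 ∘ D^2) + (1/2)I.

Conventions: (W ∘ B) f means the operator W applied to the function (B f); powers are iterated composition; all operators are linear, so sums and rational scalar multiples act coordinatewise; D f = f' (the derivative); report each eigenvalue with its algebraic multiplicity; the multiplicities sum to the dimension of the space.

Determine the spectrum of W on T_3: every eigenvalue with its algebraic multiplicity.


image of 1: 1/2
image of cos x: -cos x
image of sin x: -sin x
image of cos 2x: -(35/2)cos 2x
image of sin 2x: -(35/2)sin 2x
image of cos 3x: -85cos 3x
image of sin 3x: -85sin 3x
the matrix is diagonal; its diagonal is (1/2, -1, -1, -35/2, -35/2, -85, -85)
for a triangular matrix the eigenvalues are the diagonal entries, with algebraic multiplicity their repetition count

λ = -85 (multiplicity 2), λ = -35/2 (multiplicity 2), λ = -1 (multiplicity 2), λ = 1/2 (multiplicity 1)


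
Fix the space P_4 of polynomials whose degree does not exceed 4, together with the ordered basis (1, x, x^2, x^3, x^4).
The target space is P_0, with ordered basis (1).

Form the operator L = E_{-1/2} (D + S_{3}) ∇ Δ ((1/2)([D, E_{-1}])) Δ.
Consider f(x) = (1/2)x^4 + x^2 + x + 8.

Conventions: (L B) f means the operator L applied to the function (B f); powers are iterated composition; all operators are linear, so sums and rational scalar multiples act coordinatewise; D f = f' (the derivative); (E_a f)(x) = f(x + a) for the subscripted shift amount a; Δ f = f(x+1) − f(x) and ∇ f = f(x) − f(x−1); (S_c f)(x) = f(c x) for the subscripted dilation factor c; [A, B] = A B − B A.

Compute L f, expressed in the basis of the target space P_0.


the result is g(x) = 0

Δ f = 2x^3 + 3x^2 + 4x + 5/2
E_{-1} Δ f = 2x^3 - 3x^2 + 4x - 1/2
D E_{-1} Δ f = 6x^2 - 6x + 4
D Δ f = 6x^2 + 6x + 4
E_{-1} D Δ f = 6x^2 - 6x + 4
[D, E_{-1}] Δ f = 0
((1/2)([D, E_{-1}])) Δ f = 0
Δ (((1/2)([D, E_{-1}])) Δ) f = 0
∇ Δ (((1/2)([D, E_{-1}])) Δ) f = 0
D (∇ Δ) (((1/2)([D, E_{-1}])) Δ) f = 0
S_{3} (∇ Δ) (((1/2)([D, E_{-1}])) Δ) f = 0
(D + S_{3}) (∇ Δ) (((1/2)([D, E_{-1}])) Δ) f = 0
E_{-1/2} (D + S_{3}) (∇ Δ) (((1/2)([D, E_{-1}])) Δ) f = 0


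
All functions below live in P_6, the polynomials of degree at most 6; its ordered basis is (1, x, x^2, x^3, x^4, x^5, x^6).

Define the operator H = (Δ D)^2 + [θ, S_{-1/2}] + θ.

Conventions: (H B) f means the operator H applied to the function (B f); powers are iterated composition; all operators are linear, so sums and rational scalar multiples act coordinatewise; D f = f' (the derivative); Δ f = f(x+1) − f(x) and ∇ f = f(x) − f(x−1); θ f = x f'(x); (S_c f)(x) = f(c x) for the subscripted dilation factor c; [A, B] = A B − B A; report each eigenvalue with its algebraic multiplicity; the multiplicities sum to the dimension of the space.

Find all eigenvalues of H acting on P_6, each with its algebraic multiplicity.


image of 1: 0
image of x: x
image of x^2: 2x^2
image of x^3: 3x^3
image of x^4: 4x^4 + 24
image of x^5: 5x^5 + 120x + 120
image of x^6: 6x^6 + 360x^2 + 720x + 420
the matrix is upper triangular; its diagonal is (0, 1, 2, 3, 4, 5, 6)
for a triangular matrix the eigenvalues are the diagonal entries, with algebraic multiplicity their repetition count

λ = 0 (multiplicity 1), λ = 1 (multiplicity 1), λ = 2 (multiplicity 1), λ = 3 (multiplicity 1), λ = 4 (multiplicity 1), λ = 5 (multiplicity 1), λ = 6 (multiplicity 1)


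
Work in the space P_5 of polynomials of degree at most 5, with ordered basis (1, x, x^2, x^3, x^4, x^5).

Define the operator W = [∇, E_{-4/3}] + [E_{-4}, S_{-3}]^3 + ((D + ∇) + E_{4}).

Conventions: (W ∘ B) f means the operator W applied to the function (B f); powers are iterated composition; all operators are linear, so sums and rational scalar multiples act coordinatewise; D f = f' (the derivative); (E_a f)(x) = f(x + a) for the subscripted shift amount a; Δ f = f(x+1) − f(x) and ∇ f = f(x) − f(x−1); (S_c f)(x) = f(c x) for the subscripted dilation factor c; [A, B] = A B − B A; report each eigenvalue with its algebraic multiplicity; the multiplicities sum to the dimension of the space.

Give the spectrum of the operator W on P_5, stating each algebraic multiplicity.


λ = 1 (multiplicity 6)

image of 1: 1
image of x: x + 6
image of x^2: x^2 + 12x + 15
image of x^3: x^3 + 18x^2 + 45x - 663487
image of x^4: x^4 + 24x^3 + 90x^2 + 71663876x - 74317569
image of x^5: x^5 + 30x^4 + 150x^3 - 4837293430x^2 + 10032907515x - 18084002815
the matrix is upper triangular; its diagonal is (1, 1, 1, 1, 1, 1)
for a triangular matrix the eigenvalues are the diagonal entries, with algebraic multiplicity their repetition count


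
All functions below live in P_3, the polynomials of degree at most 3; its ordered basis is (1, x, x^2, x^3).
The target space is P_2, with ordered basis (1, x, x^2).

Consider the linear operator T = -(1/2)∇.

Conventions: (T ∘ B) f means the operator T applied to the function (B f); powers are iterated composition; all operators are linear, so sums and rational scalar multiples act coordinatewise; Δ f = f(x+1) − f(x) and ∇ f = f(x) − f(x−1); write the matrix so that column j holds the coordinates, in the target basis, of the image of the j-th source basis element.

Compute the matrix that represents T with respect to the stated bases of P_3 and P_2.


the matrix is [[0, -1/2, 1/2, -1/2]; [0, 0, -1, 3/2]; [0, 0, 0, -3/2]] (rows listed top to bottom)

image of 1: 0
image of x: -1/2
image of x^2: -x + 1/2
image of x^3: -(3/2)x^2 + (3/2)x - 1/2
each image's coordinates form column j of the matrix


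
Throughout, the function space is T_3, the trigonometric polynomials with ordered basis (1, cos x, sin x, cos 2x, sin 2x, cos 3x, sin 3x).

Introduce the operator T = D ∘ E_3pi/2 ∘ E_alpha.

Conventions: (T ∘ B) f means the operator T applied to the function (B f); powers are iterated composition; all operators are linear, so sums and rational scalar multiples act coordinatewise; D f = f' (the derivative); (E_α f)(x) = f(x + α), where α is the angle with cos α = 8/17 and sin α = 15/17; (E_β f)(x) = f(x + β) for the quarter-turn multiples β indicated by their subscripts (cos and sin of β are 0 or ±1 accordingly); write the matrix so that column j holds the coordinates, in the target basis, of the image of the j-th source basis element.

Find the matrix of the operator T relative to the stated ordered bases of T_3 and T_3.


image of 1: 0
image of cos x: (8/17)cos x - (15/17)sin x
image of sin x: (15/17)cos x + (8/17)sin x
image of cos 2x: (480/289)cos 2x - (322/289)sin 2x
image of sin 2x: (322/289)cos 2x + (480/289)sin 2x
image of cos 3x: (14664/4913)cos 3x - (1485/4913)sin 3x
image of sin 3x: (1485/4913)cos 3x + (14664/4913)sin 3x
each image's coordinates form column j of the matrix

the matrix is [[0, 0, 0, 0, 0, 0, 0]; [0, 8/17, 15/17, 0, 0, 0, 0]; [0, -15/17, 8/17, 0, 0, 0, 0]; [0, 0, 0, 480/289, 322/289, 0, 0]; [0, 0, 0, -322/289, 480/289, 0, 0]; [0, 0, 0, 0, 0, 14664/4913, 1485/4913]; [0, 0, 0, 0, 0, -1485/4913, 14664/4913]] (rows listed top to bottom)


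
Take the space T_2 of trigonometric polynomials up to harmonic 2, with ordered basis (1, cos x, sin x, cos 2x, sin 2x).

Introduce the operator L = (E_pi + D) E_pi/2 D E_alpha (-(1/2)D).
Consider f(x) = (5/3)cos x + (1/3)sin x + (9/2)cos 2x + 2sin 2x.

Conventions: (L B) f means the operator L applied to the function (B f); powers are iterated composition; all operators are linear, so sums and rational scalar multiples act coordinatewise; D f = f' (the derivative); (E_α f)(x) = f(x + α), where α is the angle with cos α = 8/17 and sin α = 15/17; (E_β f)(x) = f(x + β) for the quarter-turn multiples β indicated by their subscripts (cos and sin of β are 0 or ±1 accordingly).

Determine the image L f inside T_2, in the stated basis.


the image equals g(x) = (2/17)cos x + (61/51)sin x + (6097/289)cos 2x + (1826/289)sin 2x

D f = (1/3)cos x - (5/3)sin x + 4cos 2x - 9sin 2x
(-(1/2)D) f = -(1/6)cos x + (5/6)sin x - 2cos 2x + (9/2)sin 2x
E_alpha (-(1/2)D) f = (67/102)cos x + (55/102)sin x + (1402/289)cos 2x - (489/578)sin 2x
D E_alpha (-(1/2)D) f = (55/102)cos x - (67/102)sin x - (489/289)cos 2x - (2804/289)sin 2x
E_pi/2 D E_alpha (-(1/2)D) f = -(67/102)cos x - (55/102)sin x + (489/289)cos 2x + (2804/289)sin 2x
E_pi (E_pi/2 D E_alpha) (-(1/2)D) f = (67/102)cos x + (55/102)sin x + (489/289)cos 2x + (2804/289)sin 2x
D (E_pi/2 D E_alpha) (-(1/2)D) f = -(55/102)cos x + (67/102)sin x + (5608/289)cos 2x - (978/289)sin 2x
(E_pi + D) (E_pi/2 D E_alpha) (-(1/2)D) f = (2/17)cos x + (61/51)sin x + (6097/289)cos 2x + (1826/289)sin 2x


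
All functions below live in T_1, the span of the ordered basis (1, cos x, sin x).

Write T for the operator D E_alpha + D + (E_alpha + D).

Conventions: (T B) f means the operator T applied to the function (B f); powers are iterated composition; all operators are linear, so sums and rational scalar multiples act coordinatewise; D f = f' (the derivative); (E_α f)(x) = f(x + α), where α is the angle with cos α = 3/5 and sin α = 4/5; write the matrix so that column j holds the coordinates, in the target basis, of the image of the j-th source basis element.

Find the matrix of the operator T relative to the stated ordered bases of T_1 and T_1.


image of 1: 1
image of cos x: -(1/5)cos x - (17/5)sin x
image of sin x: (17/5)cos x - (1/5)sin x
each image's coordinates form column j of the matrix

the matrix is [[1, 0, 0]; [0, -1/5, 17/5]; [0, -17/5, -1/5]] (rows listed top to bottom)


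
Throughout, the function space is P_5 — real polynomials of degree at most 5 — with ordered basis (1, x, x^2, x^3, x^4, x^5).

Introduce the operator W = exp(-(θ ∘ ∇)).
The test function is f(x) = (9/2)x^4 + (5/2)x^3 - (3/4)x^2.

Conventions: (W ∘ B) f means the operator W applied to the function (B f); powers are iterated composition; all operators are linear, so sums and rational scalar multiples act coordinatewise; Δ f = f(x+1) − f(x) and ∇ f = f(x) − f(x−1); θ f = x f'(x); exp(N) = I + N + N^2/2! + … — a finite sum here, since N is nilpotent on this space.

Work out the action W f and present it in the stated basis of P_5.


order-1 term: -54x^3 + 39x^2 - 9x
order-2 term: 162x^2 - 120x
order-3 term: -108x
the series for exp(-(θ ∘ ∇)) f terminates at order 3
exp(-(θ ∘ ∇)) f = (9/2)x^4 - (103/2)x^3 + (801/4)x^2 - 237x

the result is g(x) = (9/2)x^4 - (103/2)x^3 + (801/4)x^2 - 237x


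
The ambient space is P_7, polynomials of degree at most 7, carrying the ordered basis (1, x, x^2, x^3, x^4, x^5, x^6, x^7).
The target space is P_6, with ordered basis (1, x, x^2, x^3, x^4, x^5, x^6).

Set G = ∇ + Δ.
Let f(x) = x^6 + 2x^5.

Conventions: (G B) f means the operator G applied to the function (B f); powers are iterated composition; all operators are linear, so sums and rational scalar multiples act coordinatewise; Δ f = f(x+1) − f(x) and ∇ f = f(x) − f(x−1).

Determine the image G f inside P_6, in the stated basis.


∇ f = 6x^5 - 5x^4 + 5x^2 - 4x + 1
Δ f = 6x^5 + 25x^4 + 40x^3 + 35x^2 + 16x + 3
(∇ + Δ) f = 12x^5 + 20x^4 + 40x^3 + 40x^2 + 12x + 4

the result is g(x) = 12x^5 + 20x^4 + 40x^3 + 40x^2 + 12x + 4


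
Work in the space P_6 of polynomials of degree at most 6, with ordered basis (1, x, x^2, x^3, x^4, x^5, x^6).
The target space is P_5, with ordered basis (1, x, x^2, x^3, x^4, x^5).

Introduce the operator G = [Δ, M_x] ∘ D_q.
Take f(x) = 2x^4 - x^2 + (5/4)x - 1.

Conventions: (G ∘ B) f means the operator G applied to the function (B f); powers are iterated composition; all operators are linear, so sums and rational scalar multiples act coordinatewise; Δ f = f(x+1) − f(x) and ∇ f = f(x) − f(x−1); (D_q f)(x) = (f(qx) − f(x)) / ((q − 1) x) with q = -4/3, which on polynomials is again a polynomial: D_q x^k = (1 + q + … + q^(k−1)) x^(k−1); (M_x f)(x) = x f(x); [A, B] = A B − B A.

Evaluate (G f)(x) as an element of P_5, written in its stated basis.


the result is g(x) = -(50/27)x^3 - (50/9)x^2 - (47/9)x - 29/108

D_q f = -(50/27)x^3 + (1/3)x + 5/4
M_x D_q f = -(50/27)x^4 + (1/3)x^2 + (5/4)x
Δ M_x D_q f = -(200/27)x^3 - (100/9)x^2 - (182/27)x - 29/108
Δ D_q f = -(50/9)x^2 - (50/9)x - 41/27
M_x Δ D_q f = -(50/9)x^3 - (50/9)x^2 - (41/27)x
[Δ, M_x] D_q f = -(50/27)x^3 - (50/9)x^2 - (47/9)x - 29/108


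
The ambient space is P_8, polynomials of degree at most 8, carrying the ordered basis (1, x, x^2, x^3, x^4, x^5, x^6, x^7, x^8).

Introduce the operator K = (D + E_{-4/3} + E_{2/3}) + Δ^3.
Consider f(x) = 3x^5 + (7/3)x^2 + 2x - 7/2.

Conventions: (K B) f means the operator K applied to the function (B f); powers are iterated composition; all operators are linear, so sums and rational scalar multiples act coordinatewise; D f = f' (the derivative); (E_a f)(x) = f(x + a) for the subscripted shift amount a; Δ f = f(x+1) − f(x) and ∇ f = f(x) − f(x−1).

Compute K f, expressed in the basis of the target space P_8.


D f = 15x^4 + (14/3)x + 2
E_{-4/3} f = 3x^5 - 20x^4 + (160/3)x^3 - (619/9)x^2 + (1166/27)x - 2375/162
E_{2/3} f = 3x^5 + 10x^4 + (40/3)x^3 + (101/9)x^2 + (218/27)x - 119/162
(D + E_{-4/3} + E_{2/3}) f = 6x^5 + 5x^4 + (200/3)x^3 - (518/9)x^2 + (1510/27)x - 1085/81
Δ f = 15x^4 + 30x^3 + 30x^2 + (59/3)x + 22/3
Δ Δ f = 60x^3 + 180x^2 + 210x + 284/3
Δ Δ Δ f = 180x^2 + 540x + 450
((D + E_{-4/3} + E_{2/3}) + Δ^3) f = 6x^5 + 5x^4 + (200/3)x^3 + (1102/9)x^2 + (16090/27)x + 35365/81

the image equals g(x) = 6x^5 + 5x^4 + (200/3)x^3 + (1102/9)x^2 + (16090/27)x + 35365/81


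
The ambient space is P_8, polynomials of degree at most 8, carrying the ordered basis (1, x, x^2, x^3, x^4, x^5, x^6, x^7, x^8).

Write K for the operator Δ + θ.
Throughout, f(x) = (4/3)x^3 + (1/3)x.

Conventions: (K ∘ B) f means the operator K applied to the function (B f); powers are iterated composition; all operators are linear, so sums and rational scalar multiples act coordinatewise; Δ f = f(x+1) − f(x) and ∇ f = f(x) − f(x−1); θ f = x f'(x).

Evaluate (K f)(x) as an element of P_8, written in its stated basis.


Δ f = 4x^2 + 4x + 5/3
θ f = 4x^3 + (1/3)x
(Δ + θ) f = 4x^3 + 4x^2 + (13/3)x + 5/3

g(x) = 4x^3 + 4x^2 + (13/3)x + 5/3


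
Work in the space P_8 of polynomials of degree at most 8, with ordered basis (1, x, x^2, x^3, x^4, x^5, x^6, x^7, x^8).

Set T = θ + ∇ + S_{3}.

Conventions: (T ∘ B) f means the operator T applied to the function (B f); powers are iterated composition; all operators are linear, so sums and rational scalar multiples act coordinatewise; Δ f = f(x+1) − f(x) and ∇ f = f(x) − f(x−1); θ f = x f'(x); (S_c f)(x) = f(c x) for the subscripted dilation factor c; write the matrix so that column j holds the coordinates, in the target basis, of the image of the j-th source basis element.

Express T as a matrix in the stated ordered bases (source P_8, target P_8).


the matrix is [[1, 1, -1, 1, -1, 1, -1, 1, -1]; [0, 4, 2, -3, 4, -5, 6, -7, 8]; [0, 0, 11, 3, -6, 10, -15, 21, -28]; [0, 0, 0, 30, 4, -10, 20, -35, 56]; [0, 0, 0, 0, 85, 5, -15, 35, -70]; [0, 0, 0, 0, 0, 248, 6, -21, 56]; [0, 0, 0, 0, 0, 0, 735, 7, -28]; [0, 0, 0, 0, 0, 0, 0, 2194, 8]; [0, 0, 0, 0, 0, 0, 0, 0, 6569]] (rows listed top to bottom)

image of 1: 1
image of x: 4x + 1
image of x^2: 11x^2 + 2x - 1
image of x^3: 30x^3 + 3x^2 - 3x + 1
image of x^4: 85x^4 + 4x^3 - 6x^2 + 4x - 1
image of x^5: 248x^5 + 5x^4 - 10x^3 + 10x^2 - 5x + 1
image of x^6: 735x^6 + 6x^5 - 15x^4 + 20x^3 - 15x^2 + 6x - 1
image of x^7: 2194x^7 + 7x^6 - 21x^5 + 35x^4 - 35x^3 + 21x^2 - 7x + 1
image of x^8: 6569x^8 + 8x^7 - 28x^6 + 56x^5 - 70x^4 + 56x^3 - 28x^2 + 8x - 1
each image's coordinates form column j of the matrix


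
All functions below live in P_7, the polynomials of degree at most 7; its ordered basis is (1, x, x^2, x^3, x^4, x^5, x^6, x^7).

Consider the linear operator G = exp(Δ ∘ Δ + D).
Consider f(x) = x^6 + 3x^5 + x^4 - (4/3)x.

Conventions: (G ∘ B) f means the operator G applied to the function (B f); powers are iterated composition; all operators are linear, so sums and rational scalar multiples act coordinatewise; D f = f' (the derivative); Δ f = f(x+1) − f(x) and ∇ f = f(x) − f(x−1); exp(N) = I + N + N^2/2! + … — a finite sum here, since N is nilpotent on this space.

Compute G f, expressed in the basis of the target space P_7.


g(x) = x^6 + 9x^5 + 61x^4 + 354x^3 + 1353x^2 + (9485/3)x + 10643/3

order-1 term: 6x^5 + 45x^4 + 184x^3 + 402x^2 + 414x + 494/3
order-2 term: 15x^4 + 150x^3 + 726x^2 + 1704x + 1566
order-3 term: 20x^3 + 210x^2 + 904x + 1422
order-4 term: 15x^2 + 135x + 361
order-5 term: 6x + 33
order-6 term: 1
the series for exp(Δ ∘ Δ + D) f terminates at order 6
exp(Δ ∘ Δ + D) f = x^6 + 9x^5 + 61x^4 + 354x^3 + 1353x^2 + (9485/3)x + 10643/3
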